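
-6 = -6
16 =16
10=10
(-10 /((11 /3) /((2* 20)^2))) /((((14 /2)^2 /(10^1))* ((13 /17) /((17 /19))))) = -138720000 /133133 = -1041.97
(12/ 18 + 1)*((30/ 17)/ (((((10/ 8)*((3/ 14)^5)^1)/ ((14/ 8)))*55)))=7529536/ 45441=165.70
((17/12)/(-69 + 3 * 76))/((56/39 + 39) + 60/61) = 13481/62669532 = 0.00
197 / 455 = 0.43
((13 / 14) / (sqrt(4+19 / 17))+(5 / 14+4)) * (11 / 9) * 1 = 143 * sqrt(1479) / 10962+671 / 126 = 5.83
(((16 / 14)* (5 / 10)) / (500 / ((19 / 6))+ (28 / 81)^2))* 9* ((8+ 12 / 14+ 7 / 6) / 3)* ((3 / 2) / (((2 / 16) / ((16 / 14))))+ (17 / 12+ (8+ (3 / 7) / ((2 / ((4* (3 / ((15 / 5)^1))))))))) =1137097845 / 435895376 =2.61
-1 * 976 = -976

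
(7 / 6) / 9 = 7 / 54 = 0.13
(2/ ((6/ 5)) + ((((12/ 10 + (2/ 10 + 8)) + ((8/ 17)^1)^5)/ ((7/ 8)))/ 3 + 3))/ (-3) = -410302294/ 149084985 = -2.75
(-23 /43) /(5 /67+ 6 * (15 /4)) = -3082 /130075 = -0.02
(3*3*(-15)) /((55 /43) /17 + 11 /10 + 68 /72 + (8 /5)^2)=-22204125 /769691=-28.85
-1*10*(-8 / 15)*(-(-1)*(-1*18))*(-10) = 960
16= 16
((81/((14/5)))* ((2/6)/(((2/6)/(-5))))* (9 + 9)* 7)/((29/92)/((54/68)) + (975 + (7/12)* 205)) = -45270900/2719931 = -16.64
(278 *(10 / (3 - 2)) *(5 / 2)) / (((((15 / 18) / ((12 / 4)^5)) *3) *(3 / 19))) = 4278420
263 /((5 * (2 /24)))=3156 /5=631.20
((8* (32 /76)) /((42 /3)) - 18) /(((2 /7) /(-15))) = 17715 /19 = 932.37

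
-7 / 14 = -1 / 2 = -0.50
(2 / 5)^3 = 8 / 125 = 0.06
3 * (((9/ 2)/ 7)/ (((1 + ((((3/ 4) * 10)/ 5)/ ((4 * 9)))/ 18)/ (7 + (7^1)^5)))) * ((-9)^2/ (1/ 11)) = 12481541424/ 433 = 28825730.77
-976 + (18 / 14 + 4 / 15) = -102317 / 105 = -974.45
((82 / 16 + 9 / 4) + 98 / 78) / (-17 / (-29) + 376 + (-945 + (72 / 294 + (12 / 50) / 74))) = -3539746525 / 233005074744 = -0.02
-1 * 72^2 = -5184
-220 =-220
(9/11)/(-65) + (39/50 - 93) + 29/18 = -2915746/32175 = -90.62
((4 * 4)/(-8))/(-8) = 1/4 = 0.25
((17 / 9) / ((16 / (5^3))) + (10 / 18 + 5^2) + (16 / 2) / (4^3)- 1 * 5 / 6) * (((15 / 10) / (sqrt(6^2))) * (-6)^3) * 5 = -85545 / 8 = -10693.12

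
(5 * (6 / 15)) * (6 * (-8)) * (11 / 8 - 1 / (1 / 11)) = 924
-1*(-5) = 5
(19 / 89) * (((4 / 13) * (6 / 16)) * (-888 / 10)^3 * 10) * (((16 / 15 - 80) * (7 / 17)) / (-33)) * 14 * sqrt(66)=-64321925197824 * sqrt(66) / 27044875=-19321730.66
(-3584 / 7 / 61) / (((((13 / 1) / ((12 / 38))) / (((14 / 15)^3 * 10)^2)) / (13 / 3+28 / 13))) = -7802767802368 / 89243724375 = -87.43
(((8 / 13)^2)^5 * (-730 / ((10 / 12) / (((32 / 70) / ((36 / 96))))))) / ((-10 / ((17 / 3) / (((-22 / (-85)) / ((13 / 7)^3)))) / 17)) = 49292343223779328 / 24858766237305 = 1982.90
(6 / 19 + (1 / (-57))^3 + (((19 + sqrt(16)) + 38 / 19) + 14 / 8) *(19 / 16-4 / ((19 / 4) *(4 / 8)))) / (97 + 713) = -30747899 / 1920081024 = -0.02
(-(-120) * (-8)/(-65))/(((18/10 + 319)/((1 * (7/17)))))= 1680/88621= 0.02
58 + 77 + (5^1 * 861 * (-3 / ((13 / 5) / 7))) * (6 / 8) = -1349055 / 52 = -25943.37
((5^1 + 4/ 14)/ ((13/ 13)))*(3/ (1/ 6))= 666/ 7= 95.14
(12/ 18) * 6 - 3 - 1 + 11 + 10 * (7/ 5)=25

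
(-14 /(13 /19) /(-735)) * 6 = 76 /455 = 0.17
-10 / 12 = -0.83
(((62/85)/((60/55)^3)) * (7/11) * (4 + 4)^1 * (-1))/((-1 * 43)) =26257/394740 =0.07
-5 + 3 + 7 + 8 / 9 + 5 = 98 / 9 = 10.89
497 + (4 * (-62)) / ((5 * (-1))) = 2733 / 5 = 546.60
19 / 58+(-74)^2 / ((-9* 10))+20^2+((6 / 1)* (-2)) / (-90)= 886399 / 2610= 339.62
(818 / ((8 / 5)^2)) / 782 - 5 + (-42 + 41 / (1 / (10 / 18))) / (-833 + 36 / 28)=-4.57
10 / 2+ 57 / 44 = 277 / 44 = 6.30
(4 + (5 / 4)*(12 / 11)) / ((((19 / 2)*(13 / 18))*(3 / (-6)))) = -4248 / 2717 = -1.56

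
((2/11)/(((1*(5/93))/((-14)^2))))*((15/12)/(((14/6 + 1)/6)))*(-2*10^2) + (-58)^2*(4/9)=-29381344/99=-296781.25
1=1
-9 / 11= -0.82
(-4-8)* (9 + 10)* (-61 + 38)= 5244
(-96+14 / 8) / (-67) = 377 / 268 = 1.41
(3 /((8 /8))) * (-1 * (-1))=3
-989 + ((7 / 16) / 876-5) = -13931897 / 14016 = -994.00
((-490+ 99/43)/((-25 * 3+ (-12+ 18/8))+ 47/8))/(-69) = -167768/1872177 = -0.09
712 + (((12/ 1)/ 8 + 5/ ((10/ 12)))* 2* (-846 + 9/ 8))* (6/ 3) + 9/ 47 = -4631203/ 188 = -24634.06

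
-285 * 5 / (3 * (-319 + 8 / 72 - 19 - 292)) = 4275 / 5669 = 0.75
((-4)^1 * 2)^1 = -8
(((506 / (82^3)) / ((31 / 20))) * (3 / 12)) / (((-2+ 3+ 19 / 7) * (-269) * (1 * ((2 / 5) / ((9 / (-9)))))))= 0.00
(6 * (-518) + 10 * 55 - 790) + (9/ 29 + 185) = -91718/ 29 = -3162.69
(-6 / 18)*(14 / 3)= -1.56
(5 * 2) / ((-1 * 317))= -10 / 317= -0.03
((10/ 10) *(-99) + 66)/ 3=-11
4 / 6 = 2 / 3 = 0.67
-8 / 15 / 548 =-0.00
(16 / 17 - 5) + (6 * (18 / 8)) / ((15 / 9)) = 687 / 170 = 4.04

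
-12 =-12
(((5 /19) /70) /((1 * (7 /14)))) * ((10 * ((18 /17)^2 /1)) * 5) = 16200 /38437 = 0.42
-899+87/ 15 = -4466/ 5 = -893.20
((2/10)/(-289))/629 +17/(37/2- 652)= -30904037/1151582635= -0.03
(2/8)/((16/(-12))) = -3/16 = -0.19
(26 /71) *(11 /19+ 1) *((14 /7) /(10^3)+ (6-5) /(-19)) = -18759 /640775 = -0.03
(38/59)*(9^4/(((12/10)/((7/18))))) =161595/118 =1369.45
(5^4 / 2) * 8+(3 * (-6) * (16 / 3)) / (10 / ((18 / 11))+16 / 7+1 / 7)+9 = 671897 / 269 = 2497.76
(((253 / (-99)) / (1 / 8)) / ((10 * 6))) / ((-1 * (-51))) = -0.01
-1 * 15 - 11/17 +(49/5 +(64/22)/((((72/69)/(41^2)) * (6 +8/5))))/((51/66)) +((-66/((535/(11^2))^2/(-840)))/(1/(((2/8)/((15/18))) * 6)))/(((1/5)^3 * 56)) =676137412214/55470405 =12189.16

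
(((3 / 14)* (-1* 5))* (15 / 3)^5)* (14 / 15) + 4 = -3121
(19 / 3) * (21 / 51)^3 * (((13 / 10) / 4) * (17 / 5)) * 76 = 1609699 / 43350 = 37.13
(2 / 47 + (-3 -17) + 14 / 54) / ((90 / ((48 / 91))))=-28568 / 247455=-0.12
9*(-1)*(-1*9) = 81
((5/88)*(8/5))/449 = 1/4939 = 0.00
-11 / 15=-0.73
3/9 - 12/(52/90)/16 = -301/312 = -0.96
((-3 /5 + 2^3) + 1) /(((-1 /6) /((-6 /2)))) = 756 /5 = 151.20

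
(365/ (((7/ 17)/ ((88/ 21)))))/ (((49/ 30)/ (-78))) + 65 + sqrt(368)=-425755135/ 2401 + 4 * sqrt(23)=-177304.90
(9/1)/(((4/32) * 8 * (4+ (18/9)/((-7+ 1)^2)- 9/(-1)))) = 162/235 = 0.69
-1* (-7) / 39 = 7 / 39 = 0.18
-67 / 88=-0.76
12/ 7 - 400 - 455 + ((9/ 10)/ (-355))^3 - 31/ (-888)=-14830397400103529/ 17381052937500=-853.25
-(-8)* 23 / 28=46 / 7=6.57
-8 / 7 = -1.14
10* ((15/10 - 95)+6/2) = -905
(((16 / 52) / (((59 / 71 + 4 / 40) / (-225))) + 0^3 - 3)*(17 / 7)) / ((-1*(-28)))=-11301243 / 1684228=-6.71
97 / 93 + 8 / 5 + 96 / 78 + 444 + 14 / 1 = 461.87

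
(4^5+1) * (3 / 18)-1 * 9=971 / 6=161.83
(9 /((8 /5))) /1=45 /8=5.62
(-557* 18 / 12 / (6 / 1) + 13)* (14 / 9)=-3535 / 18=-196.39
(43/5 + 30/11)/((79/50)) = 6230/869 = 7.17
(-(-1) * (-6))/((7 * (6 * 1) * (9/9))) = -1/7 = -0.14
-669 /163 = -4.10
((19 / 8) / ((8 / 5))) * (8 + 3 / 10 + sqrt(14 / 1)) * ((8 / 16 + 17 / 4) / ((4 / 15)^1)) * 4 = 27075 * sqrt(14) / 256 + 449445 / 512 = 1273.55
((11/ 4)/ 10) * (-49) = -539/ 40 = -13.48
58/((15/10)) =116/3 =38.67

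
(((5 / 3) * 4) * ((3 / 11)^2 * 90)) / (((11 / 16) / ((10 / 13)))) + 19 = 1192757 / 17303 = 68.93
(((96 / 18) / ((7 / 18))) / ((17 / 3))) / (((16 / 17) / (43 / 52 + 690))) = 323307 / 182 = 1776.41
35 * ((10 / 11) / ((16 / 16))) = 350 / 11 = 31.82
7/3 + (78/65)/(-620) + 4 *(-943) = -17528959/4650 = -3769.67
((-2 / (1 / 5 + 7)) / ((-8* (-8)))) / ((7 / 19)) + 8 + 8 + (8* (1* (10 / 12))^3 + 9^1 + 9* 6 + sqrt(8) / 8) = sqrt(2) / 4 + 2022883 / 24192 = 83.97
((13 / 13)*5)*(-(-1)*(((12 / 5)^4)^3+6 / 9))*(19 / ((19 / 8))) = 213990317008144 / 146484375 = 1460840.56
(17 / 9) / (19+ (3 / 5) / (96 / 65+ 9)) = 3859 / 38934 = 0.10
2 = 2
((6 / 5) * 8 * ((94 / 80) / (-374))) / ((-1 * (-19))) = -141 / 88825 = -0.00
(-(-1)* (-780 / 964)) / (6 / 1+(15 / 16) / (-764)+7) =-2383680 / 38294177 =-0.06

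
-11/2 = -5.50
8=8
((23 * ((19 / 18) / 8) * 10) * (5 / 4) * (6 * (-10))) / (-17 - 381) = 54625 / 9552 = 5.72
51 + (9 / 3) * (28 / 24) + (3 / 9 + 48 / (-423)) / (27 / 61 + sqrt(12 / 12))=54.65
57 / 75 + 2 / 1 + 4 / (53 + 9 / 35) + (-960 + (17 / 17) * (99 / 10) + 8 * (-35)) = -7148818 / 5825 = -1227.26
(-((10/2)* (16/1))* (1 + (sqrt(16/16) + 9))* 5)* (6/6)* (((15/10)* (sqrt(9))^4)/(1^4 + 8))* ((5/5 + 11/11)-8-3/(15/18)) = 570240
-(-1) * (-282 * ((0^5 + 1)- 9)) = 2256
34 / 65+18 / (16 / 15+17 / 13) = 243892 / 30095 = 8.10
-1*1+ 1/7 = -6/7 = -0.86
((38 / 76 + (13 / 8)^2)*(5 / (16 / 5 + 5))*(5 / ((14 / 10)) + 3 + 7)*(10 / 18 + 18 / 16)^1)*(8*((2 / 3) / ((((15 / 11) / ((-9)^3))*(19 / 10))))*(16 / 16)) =-300972375 / 4592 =-65542.76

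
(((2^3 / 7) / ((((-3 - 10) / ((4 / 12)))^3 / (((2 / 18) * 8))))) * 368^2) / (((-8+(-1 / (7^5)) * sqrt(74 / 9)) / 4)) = 5596003199352832 / 4825770994889325 - 41619587072 * sqrt(74) / 14477312984667975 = 1.16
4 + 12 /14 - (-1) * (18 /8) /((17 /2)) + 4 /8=669 /119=5.62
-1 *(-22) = 22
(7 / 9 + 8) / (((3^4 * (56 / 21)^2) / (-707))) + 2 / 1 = -8.77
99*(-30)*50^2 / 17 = -7425000 / 17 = -436764.71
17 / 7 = 2.43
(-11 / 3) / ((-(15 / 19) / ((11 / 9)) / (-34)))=-78166 / 405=-193.00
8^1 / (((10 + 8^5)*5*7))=4 / 573615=0.00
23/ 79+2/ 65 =1653/ 5135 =0.32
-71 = -71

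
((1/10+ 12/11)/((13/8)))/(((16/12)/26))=786/55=14.29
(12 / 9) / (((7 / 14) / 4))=32 / 3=10.67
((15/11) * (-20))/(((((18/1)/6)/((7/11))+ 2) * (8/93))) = -48825/1034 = -47.22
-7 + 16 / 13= -5.77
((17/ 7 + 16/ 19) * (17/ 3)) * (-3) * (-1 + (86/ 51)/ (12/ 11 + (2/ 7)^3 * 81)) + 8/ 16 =9211949/ 373863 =24.64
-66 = -66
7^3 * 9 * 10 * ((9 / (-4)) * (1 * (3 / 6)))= -138915 / 4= -34728.75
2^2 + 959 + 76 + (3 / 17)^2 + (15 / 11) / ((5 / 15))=3316085 / 3179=1043.12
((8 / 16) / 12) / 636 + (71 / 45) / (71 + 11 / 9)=543497 / 24804000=0.02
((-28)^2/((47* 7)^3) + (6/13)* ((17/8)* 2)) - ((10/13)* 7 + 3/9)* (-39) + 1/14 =2126087602/9447893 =225.03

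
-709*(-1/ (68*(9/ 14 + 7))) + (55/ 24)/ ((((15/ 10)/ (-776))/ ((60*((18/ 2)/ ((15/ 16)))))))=-2484312477/ 3638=-682878.64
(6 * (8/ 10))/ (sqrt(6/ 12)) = 24 * sqrt(2)/ 5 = 6.79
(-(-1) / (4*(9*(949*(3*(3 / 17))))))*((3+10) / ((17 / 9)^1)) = 1 / 2628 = 0.00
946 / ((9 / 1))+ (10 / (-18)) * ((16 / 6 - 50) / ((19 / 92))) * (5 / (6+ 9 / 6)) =292406 / 1539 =190.00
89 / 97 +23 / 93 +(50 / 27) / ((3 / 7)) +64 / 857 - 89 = -17416903241 / 208736919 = -83.44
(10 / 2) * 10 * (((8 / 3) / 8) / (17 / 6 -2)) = 20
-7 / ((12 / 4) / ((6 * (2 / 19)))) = -1.47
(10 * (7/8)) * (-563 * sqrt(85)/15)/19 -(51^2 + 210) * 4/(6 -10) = 2811 -3941 * sqrt(85)/228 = 2651.64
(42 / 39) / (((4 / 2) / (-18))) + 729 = 9351 / 13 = 719.31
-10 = -10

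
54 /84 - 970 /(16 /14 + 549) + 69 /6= 279805 /26957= 10.38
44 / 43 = 1.02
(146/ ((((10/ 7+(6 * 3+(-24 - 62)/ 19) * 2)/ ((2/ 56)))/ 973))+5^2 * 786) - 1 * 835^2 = -5112986549/ 7548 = -677396.20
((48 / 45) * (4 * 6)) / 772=32 / 965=0.03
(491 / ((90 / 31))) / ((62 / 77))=37807 / 180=210.04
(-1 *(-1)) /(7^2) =1 /49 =0.02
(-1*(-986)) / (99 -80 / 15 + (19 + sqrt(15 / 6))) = 1999608 / 228443 -8874*sqrt(10) / 228443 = 8.63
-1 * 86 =-86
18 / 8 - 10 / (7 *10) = 59 / 28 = 2.11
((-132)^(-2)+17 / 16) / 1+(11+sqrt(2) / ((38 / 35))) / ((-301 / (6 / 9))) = 2722469 / 2622312- 5 * sqrt(2) / 2451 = 1.04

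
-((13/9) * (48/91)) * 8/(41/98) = -1792/123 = -14.57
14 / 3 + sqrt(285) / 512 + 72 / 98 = sqrt(285) / 512 + 794 / 147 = 5.43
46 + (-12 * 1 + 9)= 43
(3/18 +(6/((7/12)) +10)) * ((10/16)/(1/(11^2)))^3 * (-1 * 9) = -79612735.37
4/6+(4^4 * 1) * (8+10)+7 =13847/3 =4615.67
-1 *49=-49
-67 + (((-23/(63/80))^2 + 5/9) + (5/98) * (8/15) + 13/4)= 12539557/15876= 789.84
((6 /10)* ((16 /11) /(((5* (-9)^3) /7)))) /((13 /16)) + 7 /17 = 6050611 /14768325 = 0.41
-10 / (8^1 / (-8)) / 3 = 10 / 3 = 3.33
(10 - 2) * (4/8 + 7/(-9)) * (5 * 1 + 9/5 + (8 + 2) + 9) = -172/3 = -57.33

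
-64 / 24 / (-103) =8 / 309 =0.03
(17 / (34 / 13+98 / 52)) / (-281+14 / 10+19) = -170 / 11727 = -0.01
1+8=9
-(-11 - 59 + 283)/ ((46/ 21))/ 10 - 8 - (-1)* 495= 477.28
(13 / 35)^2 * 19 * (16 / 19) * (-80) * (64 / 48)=-173056 / 735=-235.45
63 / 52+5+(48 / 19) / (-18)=17995 / 2964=6.07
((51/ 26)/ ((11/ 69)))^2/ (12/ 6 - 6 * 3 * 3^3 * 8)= -12383361/ 317859256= -0.04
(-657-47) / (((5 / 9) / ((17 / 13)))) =-107712 / 65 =-1657.11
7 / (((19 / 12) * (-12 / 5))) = -35 / 19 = -1.84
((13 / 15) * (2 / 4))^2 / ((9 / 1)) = 169 / 8100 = 0.02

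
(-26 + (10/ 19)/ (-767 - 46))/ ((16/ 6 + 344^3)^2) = -37653/ 2399750745565019450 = -0.00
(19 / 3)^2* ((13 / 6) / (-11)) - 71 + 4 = -44491 / 594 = -74.90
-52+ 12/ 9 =-50.67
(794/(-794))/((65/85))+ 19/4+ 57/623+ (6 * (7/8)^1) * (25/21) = 9.78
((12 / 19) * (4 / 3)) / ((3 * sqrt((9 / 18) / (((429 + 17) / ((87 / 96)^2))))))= 1024 * sqrt(223) / 1653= 9.25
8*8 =64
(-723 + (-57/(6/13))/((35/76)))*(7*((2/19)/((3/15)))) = -69382/19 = -3651.68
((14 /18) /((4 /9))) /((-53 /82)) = -287 /106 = -2.71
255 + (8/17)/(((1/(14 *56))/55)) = 349295/17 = 20546.76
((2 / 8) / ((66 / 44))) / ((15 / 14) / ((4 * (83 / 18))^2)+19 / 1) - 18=-395687102 / 21993333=-17.99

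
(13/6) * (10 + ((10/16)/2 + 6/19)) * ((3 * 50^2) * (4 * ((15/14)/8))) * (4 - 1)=1181334375/4256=277569.17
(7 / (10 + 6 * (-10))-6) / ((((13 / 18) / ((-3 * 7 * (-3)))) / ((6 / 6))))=-174069 / 325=-535.60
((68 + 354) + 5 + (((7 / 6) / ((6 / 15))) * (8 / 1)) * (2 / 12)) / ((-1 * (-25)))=17.24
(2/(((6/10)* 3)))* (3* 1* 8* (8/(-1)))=-640/3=-213.33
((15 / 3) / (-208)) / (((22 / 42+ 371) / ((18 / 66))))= -315 / 17850976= -0.00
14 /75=0.19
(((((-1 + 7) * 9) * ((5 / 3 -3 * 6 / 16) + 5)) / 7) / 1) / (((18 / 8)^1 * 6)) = 19 / 6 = 3.17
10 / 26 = 5 / 13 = 0.38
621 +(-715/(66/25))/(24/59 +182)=40003337/64572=619.52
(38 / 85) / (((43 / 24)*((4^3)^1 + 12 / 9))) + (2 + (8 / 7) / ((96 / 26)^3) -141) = -344071824059 / 2475809280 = -138.97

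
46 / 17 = 2.71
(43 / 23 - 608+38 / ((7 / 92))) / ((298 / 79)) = -1357141 / 47978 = -28.29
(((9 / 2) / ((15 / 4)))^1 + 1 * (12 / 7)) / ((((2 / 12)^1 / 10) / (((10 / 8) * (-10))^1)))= -15300 / 7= -2185.71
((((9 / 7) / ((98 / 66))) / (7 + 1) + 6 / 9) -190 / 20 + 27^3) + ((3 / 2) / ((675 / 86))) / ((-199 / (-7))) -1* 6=2416496218019 / 122862600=19668.28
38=38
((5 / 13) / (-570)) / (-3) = 1 / 4446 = 0.00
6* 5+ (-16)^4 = 65566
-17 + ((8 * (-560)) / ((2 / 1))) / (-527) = -12.75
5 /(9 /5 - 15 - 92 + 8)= -25 /486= -0.05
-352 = -352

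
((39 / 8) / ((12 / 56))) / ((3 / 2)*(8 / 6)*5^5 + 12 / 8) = 91 / 25006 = 0.00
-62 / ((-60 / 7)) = 217 / 30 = 7.23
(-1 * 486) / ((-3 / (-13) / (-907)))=1910142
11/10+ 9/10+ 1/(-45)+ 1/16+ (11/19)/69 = 644593/314640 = 2.05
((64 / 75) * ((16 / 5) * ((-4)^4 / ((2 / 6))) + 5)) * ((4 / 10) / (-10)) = -788032 / 9375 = -84.06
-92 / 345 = -4 / 15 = -0.27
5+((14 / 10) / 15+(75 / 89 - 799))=-5293702 / 6675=-793.06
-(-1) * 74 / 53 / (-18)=-37 / 477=-0.08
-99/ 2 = -49.50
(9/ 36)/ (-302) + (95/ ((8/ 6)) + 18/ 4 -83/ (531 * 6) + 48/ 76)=2791721455/ 36562536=76.35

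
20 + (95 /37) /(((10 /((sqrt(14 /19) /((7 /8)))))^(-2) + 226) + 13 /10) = 1119222410 /55929533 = 20.01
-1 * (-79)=79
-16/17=-0.94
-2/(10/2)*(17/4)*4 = -34/5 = -6.80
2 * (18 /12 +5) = 13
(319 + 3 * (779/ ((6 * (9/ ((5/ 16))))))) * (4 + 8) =95767/ 24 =3990.29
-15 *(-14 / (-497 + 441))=-15 / 4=-3.75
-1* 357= -357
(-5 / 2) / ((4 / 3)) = -15 / 8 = -1.88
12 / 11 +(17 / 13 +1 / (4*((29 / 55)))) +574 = 9569165 / 16588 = 576.87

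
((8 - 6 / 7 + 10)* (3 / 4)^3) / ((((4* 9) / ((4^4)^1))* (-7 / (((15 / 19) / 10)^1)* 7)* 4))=-135 / 6517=-0.02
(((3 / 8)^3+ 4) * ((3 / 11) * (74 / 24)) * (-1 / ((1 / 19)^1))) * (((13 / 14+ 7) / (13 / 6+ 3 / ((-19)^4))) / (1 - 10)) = 7033792526825 / 267167143936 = 26.33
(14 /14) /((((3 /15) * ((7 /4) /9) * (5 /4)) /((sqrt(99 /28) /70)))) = 108 * sqrt(77) /1715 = 0.55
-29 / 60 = -0.48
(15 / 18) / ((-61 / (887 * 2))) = -4435 / 183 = -24.23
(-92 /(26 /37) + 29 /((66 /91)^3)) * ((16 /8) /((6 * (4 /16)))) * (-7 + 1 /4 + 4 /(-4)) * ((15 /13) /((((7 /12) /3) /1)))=31809398375 /9447438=3366.99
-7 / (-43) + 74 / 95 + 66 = 66.94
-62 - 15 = -77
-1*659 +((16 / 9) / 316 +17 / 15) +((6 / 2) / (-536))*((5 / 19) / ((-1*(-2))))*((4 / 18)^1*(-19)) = -1253535131 / 1905480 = -657.86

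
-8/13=-0.62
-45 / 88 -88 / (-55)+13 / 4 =1909 / 440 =4.34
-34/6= -17/3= -5.67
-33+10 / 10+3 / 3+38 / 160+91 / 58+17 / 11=-705579 / 25520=-27.65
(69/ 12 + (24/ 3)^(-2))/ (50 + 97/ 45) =16605/ 150208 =0.11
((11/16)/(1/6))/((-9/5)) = -55/24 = -2.29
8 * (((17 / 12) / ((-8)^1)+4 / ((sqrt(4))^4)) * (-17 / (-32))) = 119 / 384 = 0.31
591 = 591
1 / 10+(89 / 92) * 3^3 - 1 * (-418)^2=-174697.78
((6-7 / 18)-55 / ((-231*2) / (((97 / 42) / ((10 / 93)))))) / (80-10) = 28817 / 246960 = 0.12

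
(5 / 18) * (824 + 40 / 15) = 6200 / 27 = 229.63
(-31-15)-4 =-50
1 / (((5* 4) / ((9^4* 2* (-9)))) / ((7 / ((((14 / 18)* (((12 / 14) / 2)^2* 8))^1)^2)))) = -20253807 / 640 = -31646.57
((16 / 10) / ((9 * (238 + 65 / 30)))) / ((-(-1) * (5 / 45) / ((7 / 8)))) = 42 / 7205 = 0.01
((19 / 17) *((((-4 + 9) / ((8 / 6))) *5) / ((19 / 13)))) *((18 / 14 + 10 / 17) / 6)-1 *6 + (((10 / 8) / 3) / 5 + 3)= 75815 / 48552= 1.56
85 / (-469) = -85 / 469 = -0.18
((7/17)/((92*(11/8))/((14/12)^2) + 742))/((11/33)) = 0.00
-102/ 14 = -51/ 7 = -7.29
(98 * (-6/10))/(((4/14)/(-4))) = 4116/5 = 823.20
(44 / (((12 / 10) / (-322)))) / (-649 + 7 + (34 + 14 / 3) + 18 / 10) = 25300 / 1289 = 19.63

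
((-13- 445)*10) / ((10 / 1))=-458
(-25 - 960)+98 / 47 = -46197 / 47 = -982.91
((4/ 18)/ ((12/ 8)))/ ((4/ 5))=0.19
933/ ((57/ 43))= 13373/ 19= 703.84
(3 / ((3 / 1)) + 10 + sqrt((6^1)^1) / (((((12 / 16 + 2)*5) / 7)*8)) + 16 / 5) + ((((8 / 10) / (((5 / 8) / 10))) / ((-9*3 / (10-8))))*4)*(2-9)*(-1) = -12.19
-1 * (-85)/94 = 85/94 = 0.90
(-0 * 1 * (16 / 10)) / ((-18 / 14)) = 0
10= 10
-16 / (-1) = 16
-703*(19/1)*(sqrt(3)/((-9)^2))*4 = -53428*sqrt(3)/81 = -1142.47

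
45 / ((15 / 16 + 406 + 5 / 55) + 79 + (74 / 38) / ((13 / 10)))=1956240 / 21193747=0.09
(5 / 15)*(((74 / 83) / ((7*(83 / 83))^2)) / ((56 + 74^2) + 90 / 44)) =1628 / 1485459549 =0.00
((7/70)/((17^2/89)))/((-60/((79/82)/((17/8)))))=-0.00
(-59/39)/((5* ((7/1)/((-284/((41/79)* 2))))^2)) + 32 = -430.26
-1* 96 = -96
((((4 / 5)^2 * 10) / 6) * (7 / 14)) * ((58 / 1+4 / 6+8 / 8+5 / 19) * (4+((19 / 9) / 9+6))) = 22654912 / 69255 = 327.12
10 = 10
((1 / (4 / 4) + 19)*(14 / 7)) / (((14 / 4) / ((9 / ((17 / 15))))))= 90.76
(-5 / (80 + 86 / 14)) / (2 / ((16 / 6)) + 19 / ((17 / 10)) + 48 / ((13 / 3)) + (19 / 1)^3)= -0.00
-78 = -78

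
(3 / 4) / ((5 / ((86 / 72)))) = 43 / 240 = 0.18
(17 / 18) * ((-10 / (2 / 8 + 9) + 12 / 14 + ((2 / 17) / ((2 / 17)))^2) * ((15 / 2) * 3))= 17085 / 1036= 16.49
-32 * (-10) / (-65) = -4.92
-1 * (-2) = 2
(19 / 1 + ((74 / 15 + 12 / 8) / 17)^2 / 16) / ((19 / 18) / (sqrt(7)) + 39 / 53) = 10301477160429 / 281552932400 - 4222054334779 *sqrt(7) / 563105864800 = 16.75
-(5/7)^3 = -125/343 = -0.36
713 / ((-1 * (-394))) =713 / 394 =1.81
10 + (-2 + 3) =11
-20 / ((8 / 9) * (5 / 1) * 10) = -0.45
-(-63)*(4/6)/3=14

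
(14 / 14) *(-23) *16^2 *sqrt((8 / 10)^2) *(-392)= 9232384 / 5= 1846476.80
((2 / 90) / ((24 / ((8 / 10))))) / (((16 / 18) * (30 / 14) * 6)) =7 / 108000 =0.00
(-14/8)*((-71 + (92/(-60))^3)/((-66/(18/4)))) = -110159/12375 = -8.90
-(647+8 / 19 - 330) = -6031 / 19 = -317.42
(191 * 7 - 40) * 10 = 12970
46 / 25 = 1.84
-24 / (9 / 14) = -112 / 3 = -37.33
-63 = -63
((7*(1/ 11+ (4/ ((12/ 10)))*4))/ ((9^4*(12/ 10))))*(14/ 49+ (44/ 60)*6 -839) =-12936043/ 1299078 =-9.96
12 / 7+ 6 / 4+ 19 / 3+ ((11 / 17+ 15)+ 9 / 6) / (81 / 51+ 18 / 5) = 5668 / 441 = 12.85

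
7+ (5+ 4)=16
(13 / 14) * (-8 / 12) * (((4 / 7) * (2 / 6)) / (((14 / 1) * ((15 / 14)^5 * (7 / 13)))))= -75712 / 6834375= -0.01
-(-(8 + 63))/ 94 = 71/ 94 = 0.76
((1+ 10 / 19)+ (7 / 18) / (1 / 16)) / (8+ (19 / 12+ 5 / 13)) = 0.78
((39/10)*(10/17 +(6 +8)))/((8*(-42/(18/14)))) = -3627/16660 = -0.22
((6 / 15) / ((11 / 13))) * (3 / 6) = 13 / 55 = 0.24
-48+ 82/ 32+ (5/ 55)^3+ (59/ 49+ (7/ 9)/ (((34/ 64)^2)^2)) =-27036330111757/ 784390478256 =-34.47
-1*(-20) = 20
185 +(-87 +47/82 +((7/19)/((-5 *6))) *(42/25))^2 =290455474285949/37927562500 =7658.16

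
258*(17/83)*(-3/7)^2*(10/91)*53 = 20921220/370097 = 56.53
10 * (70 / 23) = 30.43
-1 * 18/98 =-9/49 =-0.18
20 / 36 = 5 / 9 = 0.56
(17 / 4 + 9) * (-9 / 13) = -477 / 52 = -9.17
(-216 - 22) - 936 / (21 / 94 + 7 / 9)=-993442 / 847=-1172.89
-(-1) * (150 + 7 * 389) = 2873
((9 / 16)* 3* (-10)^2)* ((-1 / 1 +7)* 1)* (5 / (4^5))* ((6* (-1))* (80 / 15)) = -10125 / 64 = -158.20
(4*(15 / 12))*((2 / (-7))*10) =-100 / 7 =-14.29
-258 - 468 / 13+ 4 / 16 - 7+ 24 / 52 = -15615 / 52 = -300.29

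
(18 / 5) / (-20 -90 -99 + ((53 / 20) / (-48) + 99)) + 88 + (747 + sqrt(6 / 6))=835.97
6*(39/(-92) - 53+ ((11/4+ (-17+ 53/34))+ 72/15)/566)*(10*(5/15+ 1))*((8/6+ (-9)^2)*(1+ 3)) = -467368181384/331959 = -1407909.35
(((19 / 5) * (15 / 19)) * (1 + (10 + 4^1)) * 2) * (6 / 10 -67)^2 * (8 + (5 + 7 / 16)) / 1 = 5332086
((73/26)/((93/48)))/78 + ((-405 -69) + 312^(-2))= -110024357/232128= -473.98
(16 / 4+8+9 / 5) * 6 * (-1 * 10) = -828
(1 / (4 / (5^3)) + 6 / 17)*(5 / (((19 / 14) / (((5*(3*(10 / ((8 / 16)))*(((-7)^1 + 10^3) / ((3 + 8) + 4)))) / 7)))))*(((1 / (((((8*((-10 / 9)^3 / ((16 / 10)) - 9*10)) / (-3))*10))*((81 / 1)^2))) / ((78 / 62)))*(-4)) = -22050889 / 333744918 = -0.07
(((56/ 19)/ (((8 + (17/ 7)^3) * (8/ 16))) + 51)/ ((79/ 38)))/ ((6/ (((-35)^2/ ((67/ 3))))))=9136110025/ 40528501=225.42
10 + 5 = 15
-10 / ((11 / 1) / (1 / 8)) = -5 / 44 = -0.11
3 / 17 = 0.18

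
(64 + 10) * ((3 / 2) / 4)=111 / 4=27.75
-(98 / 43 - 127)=5363 / 43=124.72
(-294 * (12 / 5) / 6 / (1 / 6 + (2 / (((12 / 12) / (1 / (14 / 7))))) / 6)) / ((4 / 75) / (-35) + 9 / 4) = -3704400 / 23609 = -156.91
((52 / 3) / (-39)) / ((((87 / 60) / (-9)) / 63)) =5040 / 29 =173.79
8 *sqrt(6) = 19.60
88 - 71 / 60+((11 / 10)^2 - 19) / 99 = 142951 / 1650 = 86.64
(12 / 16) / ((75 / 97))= 97 / 100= 0.97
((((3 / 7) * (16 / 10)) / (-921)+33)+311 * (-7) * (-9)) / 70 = 105440681 / 376075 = 280.37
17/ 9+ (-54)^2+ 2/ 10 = 131314/ 45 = 2918.09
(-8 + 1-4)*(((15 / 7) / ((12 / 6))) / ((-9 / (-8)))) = -220 / 21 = -10.48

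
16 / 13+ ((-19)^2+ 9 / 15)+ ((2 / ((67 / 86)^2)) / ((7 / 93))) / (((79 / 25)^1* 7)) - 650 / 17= 6270721050082 / 19201495495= 326.57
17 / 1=17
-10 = -10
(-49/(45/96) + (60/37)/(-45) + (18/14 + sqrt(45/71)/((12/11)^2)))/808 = -401257/3139080 + 121*sqrt(355)/2753664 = -0.13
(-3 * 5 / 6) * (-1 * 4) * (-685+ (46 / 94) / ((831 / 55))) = -267527800 / 39057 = -6849.68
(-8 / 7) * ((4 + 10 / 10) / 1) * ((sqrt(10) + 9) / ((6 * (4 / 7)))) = -15 - 5 * sqrt(10) / 3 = -20.27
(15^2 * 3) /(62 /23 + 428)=5175 /3302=1.57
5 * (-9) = -45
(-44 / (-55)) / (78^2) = 1 / 7605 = 0.00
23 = 23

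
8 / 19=0.42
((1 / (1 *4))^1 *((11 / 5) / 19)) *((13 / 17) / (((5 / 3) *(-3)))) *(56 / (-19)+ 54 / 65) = 14377 / 1534250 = 0.01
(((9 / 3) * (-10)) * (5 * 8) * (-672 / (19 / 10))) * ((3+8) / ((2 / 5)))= 221760000 / 19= 11671578.95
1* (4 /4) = 1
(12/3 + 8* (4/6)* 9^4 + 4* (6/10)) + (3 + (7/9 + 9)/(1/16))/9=14181527/405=35016.12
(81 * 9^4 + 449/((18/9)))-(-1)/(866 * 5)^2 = 9968143292951/18748900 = 531665.50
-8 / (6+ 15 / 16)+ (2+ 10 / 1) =1204 / 111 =10.85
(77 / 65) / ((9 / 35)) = 539 / 117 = 4.61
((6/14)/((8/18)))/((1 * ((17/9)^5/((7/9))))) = 0.03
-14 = -14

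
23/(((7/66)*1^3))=1518/7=216.86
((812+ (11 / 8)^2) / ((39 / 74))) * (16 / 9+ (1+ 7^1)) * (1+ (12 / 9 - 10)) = -115765.70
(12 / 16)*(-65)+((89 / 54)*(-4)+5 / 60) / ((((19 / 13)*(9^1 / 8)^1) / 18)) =-12961 / 108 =-120.01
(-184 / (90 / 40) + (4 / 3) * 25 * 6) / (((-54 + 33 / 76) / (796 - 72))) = -58545536 / 36639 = -1597.90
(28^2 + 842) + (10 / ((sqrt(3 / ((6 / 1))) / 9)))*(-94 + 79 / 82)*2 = 1626 - 686610*sqrt(2) / 41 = -22057.25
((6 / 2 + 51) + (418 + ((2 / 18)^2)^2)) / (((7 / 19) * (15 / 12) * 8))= 8405581 / 65610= 128.11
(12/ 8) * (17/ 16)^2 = 1.69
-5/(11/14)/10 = -7/11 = -0.64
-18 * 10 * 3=-540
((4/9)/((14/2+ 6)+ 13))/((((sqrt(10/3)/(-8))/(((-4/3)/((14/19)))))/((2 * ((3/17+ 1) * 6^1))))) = 1.91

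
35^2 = 1225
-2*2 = -4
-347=-347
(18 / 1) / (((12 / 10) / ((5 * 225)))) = 16875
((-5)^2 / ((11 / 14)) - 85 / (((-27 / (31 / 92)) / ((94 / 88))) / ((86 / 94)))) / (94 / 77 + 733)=5027267 / 112346352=0.04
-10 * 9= -90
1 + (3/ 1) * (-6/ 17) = -1/ 17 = -0.06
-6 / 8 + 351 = 1401 / 4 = 350.25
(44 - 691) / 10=-647 / 10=-64.70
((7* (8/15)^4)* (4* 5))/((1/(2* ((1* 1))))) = 229376/10125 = 22.65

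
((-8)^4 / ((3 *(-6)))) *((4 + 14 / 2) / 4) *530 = -2984960 / 9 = -331662.22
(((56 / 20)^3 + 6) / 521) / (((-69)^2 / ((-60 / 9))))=-13976 / 186036075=-0.00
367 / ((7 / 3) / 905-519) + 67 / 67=412673 / 1409078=0.29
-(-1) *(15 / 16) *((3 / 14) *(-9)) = -1.81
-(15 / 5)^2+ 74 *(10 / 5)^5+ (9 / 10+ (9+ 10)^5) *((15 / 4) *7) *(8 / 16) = 520018723 / 16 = 32501170.19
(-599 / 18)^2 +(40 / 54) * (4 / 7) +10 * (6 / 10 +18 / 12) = 2560195 / 2268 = 1128.83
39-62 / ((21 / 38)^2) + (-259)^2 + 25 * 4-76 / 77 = 325094624 / 4851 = 67016.00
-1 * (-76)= 76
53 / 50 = 1.06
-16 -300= -316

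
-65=-65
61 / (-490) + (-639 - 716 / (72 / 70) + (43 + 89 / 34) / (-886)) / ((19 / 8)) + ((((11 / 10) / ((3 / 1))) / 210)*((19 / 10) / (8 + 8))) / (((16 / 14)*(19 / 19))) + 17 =-4404420136814351 / 8077087872000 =-545.30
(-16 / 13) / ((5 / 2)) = -32 / 65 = -0.49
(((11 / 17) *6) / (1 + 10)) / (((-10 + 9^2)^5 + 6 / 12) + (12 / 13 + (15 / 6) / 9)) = 351 / 1794306091261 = 0.00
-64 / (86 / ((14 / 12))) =-112 / 129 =-0.87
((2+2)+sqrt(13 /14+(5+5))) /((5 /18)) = 27 * sqrt(238) /35+72 /5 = 26.30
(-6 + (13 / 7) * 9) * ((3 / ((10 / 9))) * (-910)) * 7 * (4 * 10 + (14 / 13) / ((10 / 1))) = -7390845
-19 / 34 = -0.56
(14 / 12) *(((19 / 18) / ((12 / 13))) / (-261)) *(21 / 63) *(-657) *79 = 9971143 / 112752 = 88.43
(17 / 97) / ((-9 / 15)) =-85 / 291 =-0.29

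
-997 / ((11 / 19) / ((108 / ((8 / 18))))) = -418468.09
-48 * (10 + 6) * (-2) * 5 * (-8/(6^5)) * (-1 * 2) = 1280/81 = 15.80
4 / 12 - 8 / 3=-7 / 3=-2.33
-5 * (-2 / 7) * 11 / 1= 110 / 7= 15.71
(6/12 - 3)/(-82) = 0.03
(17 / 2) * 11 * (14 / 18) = 1309 / 18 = 72.72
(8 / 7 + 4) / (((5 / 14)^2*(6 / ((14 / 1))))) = 2352 / 25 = 94.08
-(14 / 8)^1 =-7 / 4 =-1.75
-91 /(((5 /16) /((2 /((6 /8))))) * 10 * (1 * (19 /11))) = -44.96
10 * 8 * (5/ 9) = 44.44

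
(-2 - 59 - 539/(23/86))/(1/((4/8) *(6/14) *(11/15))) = -525327/1610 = -326.29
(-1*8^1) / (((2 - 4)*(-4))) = -1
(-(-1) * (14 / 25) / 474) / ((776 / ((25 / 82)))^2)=175 / 959620447488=0.00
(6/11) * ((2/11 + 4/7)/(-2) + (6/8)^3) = 669/27104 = 0.02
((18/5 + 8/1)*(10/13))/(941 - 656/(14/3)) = 0.01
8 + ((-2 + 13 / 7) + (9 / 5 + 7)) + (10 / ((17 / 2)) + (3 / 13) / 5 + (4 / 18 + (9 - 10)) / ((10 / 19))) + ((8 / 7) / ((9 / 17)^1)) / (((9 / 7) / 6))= 11058787 / 417690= 26.48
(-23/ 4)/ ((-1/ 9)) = 207/ 4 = 51.75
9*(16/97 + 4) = 3636/97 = 37.48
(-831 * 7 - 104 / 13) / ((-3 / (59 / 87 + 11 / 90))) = 2433685 / 1566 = 1554.08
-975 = -975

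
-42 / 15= -14 / 5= -2.80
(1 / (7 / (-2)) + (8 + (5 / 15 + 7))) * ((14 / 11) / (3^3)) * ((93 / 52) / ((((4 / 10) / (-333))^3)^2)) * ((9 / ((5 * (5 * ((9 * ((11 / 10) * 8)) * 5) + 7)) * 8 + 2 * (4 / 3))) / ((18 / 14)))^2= 17392137388951191046875 / 5309789495296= 3275485290.77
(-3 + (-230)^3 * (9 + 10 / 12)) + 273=-358925690 / 3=-119641896.67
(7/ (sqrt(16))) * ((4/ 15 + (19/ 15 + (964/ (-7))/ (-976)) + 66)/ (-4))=-1733819/ 58560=-29.61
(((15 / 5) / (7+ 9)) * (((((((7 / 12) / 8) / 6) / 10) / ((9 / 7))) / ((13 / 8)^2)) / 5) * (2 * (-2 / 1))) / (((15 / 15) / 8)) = -0.00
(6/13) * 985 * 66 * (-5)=-1950300/13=-150023.08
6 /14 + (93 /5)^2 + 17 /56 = 346.69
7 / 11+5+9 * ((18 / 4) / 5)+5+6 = 24.74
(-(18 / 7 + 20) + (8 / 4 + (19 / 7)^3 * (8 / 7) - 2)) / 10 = 339 / 12005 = 0.03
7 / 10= 0.70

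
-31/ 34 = -0.91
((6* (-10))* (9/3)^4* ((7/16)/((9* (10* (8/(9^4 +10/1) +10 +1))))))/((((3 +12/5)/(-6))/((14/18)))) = 229985/123924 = 1.86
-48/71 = -0.68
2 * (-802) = -1604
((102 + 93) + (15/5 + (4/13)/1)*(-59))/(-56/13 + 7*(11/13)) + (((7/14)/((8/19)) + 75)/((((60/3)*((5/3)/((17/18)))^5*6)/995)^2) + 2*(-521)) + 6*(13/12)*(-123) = -69471924475883807315483/38093690880000000000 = -1823.71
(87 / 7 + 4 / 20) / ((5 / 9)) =22.73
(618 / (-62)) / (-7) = 309 / 217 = 1.42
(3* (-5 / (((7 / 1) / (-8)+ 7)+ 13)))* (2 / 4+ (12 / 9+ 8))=-1180 / 153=-7.71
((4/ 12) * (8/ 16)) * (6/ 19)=1/ 19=0.05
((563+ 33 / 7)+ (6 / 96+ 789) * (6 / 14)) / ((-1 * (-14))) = 101459 / 1568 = 64.71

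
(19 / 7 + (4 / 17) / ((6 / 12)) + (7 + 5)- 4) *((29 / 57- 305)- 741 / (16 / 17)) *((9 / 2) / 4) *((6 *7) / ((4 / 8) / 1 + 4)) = -1325309975 / 10336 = -128222.71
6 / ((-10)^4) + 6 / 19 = 30057 / 95000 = 0.32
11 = 11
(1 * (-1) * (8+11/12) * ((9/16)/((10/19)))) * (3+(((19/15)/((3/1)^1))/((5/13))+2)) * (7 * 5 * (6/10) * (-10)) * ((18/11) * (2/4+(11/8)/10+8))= 30356388027/176000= 172479.48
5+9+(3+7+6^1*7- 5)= 61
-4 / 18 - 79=-713 / 9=-79.22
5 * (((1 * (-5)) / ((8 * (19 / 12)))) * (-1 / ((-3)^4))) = 25 / 1026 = 0.02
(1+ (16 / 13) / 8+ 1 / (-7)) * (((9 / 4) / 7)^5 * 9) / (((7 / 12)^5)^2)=2956346863644672 / 432028097404813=6.84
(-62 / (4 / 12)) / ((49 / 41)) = -7626 / 49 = -155.63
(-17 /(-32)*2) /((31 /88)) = 187 /62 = 3.02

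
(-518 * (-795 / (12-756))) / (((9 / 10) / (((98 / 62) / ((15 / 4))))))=-259.23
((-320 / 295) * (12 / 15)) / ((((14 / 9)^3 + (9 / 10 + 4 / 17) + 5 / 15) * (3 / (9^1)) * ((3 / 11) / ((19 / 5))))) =-1326150144 / 191303665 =-6.93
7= 7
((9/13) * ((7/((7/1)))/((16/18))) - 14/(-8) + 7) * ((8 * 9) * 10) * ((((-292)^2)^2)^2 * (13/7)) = 4713884915861624218583040/7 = 673412130837374888369005.70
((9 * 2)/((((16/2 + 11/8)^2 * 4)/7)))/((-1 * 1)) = -224/625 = -0.36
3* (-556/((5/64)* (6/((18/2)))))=-32025.60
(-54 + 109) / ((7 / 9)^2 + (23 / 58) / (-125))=32298750 / 353387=91.40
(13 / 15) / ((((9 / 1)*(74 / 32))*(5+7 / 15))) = 104 / 13653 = 0.01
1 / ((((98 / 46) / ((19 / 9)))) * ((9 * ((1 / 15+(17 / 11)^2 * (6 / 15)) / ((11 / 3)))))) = 581647 / 1472499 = 0.40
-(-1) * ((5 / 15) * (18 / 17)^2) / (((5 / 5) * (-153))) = -0.00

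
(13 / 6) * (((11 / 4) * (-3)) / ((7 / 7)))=-143 / 8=-17.88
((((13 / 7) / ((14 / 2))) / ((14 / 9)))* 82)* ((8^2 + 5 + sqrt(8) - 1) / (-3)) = -330.19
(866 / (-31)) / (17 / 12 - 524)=10392 / 194401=0.05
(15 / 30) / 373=1 / 746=0.00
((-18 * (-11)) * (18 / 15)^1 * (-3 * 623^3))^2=742683320895020717664144 / 25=29707332835800828706565.76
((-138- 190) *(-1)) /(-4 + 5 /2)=-656 /3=-218.67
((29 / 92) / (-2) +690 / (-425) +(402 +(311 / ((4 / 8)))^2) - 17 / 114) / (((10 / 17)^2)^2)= 1696242740238283 / 524400000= 3234635.28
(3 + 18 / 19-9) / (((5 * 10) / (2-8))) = 288 / 475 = 0.61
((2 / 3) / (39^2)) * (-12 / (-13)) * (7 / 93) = 56 / 1838889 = 0.00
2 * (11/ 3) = 22/ 3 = 7.33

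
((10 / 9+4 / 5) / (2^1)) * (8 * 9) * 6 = 2064 / 5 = 412.80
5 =5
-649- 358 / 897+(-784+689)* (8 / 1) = -1264231 / 897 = -1409.40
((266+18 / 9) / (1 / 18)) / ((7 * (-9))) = -536 / 7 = -76.57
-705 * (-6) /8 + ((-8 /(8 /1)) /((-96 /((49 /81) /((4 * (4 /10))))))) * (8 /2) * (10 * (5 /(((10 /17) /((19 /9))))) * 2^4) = 1255295 /2187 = 573.98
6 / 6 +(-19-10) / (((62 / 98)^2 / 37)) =-2575312 / 961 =-2679.83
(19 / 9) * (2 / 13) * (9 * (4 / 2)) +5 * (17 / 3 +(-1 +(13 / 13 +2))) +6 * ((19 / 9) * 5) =107.51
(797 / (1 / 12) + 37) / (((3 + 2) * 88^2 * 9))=9601 / 348480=0.03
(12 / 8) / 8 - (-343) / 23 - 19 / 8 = 4683 / 368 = 12.73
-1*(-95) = 95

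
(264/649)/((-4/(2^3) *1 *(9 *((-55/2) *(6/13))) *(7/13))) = 2704/204435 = 0.01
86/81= 1.06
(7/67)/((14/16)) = 8/67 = 0.12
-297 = -297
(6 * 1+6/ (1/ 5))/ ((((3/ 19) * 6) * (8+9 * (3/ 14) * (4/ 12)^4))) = 1596/ 337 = 4.74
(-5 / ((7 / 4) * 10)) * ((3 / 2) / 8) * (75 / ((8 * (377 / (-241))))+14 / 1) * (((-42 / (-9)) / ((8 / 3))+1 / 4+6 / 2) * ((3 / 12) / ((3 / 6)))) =-362235 / 337792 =-1.07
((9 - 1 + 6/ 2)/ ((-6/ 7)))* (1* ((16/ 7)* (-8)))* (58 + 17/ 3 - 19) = 94336/ 9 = 10481.78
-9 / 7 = -1.29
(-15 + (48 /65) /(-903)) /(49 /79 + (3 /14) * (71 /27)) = -417344202 /32933485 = -12.67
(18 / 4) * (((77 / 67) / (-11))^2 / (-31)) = -441 / 278318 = -0.00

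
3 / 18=1 / 6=0.17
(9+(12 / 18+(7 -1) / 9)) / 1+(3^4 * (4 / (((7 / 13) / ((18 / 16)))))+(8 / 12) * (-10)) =28585 / 42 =680.60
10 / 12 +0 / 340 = 5 / 6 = 0.83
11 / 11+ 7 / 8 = 15 / 8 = 1.88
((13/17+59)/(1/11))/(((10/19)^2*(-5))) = -1008634/2125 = -474.65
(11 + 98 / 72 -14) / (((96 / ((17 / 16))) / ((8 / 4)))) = -0.04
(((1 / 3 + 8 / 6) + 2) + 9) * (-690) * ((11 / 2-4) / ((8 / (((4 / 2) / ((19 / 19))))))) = -6555 / 2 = -3277.50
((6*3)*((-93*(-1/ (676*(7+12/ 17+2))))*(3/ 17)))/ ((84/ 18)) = 2511/ 260260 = 0.01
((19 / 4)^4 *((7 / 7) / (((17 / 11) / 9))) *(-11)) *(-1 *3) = 97830.59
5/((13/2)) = 10/13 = 0.77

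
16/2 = 8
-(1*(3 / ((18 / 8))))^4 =-256 / 81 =-3.16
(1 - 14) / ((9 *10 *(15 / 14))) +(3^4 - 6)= 50534 / 675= 74.87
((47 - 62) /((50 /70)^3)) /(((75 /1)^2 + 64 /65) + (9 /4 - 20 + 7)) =-53508 /7299805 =-0.01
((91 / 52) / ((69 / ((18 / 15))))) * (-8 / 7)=-4 / 115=-0.03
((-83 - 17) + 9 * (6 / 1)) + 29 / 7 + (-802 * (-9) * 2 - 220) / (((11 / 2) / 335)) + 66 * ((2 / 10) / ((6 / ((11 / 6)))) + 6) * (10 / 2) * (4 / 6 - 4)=595407968 / 693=859174.56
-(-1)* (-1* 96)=-96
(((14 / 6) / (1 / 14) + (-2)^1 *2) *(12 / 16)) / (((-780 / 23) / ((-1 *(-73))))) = -72197 / 1560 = -46.28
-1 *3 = -3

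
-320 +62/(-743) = -237822/743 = -320.08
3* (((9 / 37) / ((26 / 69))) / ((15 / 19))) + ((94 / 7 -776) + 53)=-23808677 / 33670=-707.12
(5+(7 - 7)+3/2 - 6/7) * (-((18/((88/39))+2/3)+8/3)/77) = -117947/142296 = -0.83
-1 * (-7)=7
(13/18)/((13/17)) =17/18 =0.94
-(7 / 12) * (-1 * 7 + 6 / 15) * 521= 40117 / 20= 2005.85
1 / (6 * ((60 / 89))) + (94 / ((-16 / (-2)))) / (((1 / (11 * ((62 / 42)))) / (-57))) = -27405547 / 2520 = -10875.22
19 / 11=1.73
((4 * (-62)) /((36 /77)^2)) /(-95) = 183799 /15390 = 11.94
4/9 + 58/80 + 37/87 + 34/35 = 37507/14616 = 2.57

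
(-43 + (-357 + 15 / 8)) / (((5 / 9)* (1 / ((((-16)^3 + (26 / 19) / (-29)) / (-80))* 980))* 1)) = -317003878737 / 8816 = -35957790.24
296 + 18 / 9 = 298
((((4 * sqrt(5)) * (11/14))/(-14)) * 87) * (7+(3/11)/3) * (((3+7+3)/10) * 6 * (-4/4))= 264654 * sqrt(5)/245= 2415.45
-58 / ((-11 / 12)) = 696 / 11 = 63.27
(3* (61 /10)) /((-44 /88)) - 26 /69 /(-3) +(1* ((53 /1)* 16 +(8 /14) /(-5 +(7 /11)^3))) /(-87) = -5108029133 /110515230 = -46.22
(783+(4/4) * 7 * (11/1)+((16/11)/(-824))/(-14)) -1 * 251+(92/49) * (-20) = 31725140/55517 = 571.45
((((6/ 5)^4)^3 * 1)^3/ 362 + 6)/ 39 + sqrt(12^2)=417874742500583650557337251926/ 34240656532347202301025390625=12.20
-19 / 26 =-0.73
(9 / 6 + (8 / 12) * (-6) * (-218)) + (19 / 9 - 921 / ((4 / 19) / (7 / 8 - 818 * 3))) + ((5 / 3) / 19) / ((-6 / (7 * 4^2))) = 6525471001 / 608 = 10732682.57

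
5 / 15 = 1 / 3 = 0.33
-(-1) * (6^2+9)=45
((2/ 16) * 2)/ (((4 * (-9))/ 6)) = -1/ 24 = -0.04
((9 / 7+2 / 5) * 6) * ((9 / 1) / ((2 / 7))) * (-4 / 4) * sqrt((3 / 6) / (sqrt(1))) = -1593 * sqrt(2) / 10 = -225.28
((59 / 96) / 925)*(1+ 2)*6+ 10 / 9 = 149593 / 133200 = 1.12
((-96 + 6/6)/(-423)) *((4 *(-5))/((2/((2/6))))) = -0.75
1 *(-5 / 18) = -0.28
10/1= 10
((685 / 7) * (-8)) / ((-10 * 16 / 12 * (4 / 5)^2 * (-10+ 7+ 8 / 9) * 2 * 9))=-10275 / 4256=-2.41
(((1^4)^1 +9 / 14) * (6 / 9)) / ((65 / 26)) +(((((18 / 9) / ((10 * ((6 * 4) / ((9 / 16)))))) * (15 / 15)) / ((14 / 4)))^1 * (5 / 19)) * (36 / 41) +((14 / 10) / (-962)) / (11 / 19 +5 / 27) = 9813371 / 22481940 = 0.44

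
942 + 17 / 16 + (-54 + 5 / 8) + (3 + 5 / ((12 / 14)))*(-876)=-109573 / 16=-6848.31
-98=-98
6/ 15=0.40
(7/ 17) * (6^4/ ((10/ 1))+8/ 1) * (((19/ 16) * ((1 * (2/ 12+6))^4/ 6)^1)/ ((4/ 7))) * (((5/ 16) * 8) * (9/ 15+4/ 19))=304062006479/ 5287680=57503.86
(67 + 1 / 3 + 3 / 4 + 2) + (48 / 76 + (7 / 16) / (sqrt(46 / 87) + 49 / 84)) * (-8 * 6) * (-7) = -30991295 / 179436 + 7056 * sqrt(4002) / 787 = 394.47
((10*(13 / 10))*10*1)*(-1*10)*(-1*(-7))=-9100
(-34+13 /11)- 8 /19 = -6947 /209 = -33.24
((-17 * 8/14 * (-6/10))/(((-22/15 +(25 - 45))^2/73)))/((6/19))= 1061055/362894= 2.92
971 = 971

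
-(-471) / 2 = 471 / 2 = 235.50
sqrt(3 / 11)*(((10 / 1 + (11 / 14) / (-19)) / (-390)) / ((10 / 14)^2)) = -6181*sqrt(33) / 1358500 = -0.03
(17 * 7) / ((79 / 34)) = 4046 / 79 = 51.22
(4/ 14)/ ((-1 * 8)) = -1/ 28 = -0.04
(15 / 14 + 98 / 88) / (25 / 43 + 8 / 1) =28939 / 113652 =0.25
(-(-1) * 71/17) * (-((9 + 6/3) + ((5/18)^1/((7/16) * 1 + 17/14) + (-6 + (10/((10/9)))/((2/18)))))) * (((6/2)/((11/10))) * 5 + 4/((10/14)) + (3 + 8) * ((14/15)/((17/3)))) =-2672903488/352869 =-7574.78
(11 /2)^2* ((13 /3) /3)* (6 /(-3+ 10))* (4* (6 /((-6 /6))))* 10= -62920 /7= -8988.57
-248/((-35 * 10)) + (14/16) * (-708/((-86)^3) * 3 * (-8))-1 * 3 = -64415089/27827450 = -2.31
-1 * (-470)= 470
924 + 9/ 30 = 924.30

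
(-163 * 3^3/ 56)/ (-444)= 1467/ 8288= 0.18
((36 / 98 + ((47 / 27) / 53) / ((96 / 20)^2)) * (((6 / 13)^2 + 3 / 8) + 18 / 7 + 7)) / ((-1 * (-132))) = 1432060801267 / 50455307814912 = 0.03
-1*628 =-628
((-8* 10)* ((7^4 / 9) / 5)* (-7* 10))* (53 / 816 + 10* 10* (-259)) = -3552049700290 / 459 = -7738670371.00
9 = 9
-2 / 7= -0.29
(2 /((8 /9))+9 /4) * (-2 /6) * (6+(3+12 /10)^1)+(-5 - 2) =-223 /10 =-22.30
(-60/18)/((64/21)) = -35/32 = -1.09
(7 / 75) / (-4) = -7 / 300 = -0.02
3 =3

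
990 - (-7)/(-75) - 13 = 73268/75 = 976.91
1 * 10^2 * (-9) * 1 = -900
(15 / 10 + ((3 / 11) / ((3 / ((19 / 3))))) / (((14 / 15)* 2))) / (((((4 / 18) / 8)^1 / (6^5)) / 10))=389810880 / 77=5062478.96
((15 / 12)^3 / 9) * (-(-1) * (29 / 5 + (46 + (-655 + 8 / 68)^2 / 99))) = 871012075 / 915552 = 951.35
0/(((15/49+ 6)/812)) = 0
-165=-165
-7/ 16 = -0.44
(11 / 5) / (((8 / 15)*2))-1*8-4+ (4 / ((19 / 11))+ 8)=115 / 304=0.38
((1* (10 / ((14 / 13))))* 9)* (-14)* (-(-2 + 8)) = 7020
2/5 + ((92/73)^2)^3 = 3334443459298/756671131445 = 4.41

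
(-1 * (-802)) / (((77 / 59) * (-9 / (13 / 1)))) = -615134 / 693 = -887.64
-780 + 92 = -688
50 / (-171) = -50 / 171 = -0.29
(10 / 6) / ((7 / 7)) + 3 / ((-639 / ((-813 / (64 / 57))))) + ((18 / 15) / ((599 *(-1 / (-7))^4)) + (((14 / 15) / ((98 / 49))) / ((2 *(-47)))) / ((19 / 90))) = 359218331651 / 36459261120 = 9.85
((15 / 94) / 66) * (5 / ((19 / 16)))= 100 / 9823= 0.01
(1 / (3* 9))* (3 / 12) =1 / 108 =0.01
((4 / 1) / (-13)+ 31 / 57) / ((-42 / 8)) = -100 / 2223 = -0.04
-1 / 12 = -0.08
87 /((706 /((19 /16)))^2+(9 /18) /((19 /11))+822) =62814 /255792925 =0.00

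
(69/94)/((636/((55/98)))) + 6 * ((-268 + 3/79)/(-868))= 8862070457/4782759856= 1.85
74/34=37/17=2.18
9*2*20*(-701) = -252360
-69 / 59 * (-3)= 207 / 59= 3.51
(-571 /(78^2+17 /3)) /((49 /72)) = -123336 /895181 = -0.14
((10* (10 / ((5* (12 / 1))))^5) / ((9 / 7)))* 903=10535 / 11664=0.90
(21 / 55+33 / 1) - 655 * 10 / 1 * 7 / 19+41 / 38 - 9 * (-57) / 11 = -4874007 / 2090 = -2332.06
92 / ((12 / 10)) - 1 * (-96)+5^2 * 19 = 1943 / 3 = 647.67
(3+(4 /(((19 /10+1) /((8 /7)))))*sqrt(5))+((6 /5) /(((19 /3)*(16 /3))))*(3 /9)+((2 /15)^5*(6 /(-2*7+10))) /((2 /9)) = 12874409 /4275000+320*sqrt(5) /203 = 6.54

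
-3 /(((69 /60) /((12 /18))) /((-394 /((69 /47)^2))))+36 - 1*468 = -12491456 /109503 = -114.07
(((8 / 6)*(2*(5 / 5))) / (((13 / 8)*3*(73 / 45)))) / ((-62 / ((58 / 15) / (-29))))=64 / 88257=0.00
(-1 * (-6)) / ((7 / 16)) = 96 / 7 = 13.71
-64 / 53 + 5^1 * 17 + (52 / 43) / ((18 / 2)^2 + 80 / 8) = 1336953 / 15953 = 83.81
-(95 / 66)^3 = -2.98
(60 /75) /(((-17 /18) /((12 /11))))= -864 /935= -0.92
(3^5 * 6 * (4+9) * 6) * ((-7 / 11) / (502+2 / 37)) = -272727 / 1892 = -144.15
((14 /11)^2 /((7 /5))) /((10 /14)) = 196 /121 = 1.62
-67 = -67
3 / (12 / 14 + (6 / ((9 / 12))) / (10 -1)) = 1.72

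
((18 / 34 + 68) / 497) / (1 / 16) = 18640 / 8449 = 2.21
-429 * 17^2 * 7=-867867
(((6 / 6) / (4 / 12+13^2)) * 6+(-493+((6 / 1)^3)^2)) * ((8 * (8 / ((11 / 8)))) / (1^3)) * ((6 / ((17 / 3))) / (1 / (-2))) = -108061387776 / 23749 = -4550144.75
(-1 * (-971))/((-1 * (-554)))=971/554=1.75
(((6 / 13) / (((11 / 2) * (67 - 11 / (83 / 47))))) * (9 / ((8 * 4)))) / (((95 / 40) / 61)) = 136701 / 13704548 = 0.01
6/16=3/8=0.38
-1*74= -74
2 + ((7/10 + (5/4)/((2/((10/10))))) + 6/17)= 2501/680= 3.68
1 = 1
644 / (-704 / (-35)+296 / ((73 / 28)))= 411355 / 85368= 4.82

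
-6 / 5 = -1.20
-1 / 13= -0.08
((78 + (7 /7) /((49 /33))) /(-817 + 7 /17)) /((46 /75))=-4915125 /31290028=-0.16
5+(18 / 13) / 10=334 / 65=5.14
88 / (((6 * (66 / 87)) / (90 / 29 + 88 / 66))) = 772 / 9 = 85.78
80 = 80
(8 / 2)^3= 64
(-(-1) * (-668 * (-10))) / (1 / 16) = 106880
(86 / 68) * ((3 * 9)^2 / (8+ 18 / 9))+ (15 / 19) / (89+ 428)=307926681 / 3339820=92.20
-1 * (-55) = 55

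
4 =4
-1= -1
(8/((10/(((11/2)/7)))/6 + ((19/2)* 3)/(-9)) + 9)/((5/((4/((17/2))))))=248/1955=0.13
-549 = -549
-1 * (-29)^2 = -841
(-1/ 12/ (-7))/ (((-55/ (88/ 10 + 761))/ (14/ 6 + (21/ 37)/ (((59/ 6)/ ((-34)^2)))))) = -82890781/ 7203900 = -11.51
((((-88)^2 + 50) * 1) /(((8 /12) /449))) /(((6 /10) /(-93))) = -813635145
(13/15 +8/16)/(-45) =-41/1350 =-0.03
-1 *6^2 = -36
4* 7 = 28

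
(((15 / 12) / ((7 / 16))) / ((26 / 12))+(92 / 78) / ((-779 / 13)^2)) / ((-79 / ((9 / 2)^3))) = -26549837127 / 17450319796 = -1.52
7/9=0.78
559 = 559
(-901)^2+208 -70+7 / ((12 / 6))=1623885 / 2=811942.50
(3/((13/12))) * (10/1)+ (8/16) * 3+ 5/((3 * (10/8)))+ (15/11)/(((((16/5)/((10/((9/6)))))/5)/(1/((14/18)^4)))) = 285693557/4120116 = 69.34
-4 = -4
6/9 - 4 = -10/3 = -3.33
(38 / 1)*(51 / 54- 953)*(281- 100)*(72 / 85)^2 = -33946066368 / 7225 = -4698417.49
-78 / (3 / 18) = -468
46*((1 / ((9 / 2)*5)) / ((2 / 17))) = 782 / 45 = 17.38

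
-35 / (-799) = 35 / 799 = 0.04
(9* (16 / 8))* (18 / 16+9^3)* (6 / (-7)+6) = 473121 / 7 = 67588.71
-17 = -17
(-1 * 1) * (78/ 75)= -26/ 25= -1.04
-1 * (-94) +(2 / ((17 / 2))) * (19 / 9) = 14458 / 153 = 94.50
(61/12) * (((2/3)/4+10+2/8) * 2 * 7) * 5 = 266875/72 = 3706.60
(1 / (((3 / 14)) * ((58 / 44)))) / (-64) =-77 / 1392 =-0.06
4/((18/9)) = 2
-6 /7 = -0.86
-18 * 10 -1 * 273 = -453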